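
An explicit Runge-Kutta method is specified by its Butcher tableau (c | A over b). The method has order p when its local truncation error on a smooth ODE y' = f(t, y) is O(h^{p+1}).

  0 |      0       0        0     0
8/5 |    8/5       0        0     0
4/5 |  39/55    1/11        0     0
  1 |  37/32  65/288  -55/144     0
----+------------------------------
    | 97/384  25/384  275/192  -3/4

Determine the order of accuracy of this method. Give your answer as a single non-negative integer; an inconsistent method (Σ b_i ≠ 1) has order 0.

4

b = (97/384, 25/384, 275/192, -3/4)
c = (0, 8/5, 4/5, 1)
Ac = (0, 0, 8/55, 1/18)
Σ b_i: 97/384·1 + 25/384·1 + 275/192·1 + (-3/4)·1 = 1 ✓
b·c: 25/384·8/5 + 275/192·4/5 + (-3/4)·1 = 1/2 ✓
b·c²: 25/384·64/25 + 275/192·16/25 + (-3/4)·1 = 1/3 ✓
b·Ac: 275/192·8/55 + (-3/4)·1/18 = 1/6 ✓
b·c³: 25/384·512/125 + 275/192·64/125 + (-3/4)·1 = 1/4 ✓
b·(c∘Ac): 275/192·32/275 + (-3/4)·1/18 = 1/8 ✓
b·Ac²: 275/192·64/275 + (-3/4)·1/3 = 1/12 ✓
b·A²c: (-3/4)·(-1/18) = 1/24 ✓; 4 stages ⇒ order 4.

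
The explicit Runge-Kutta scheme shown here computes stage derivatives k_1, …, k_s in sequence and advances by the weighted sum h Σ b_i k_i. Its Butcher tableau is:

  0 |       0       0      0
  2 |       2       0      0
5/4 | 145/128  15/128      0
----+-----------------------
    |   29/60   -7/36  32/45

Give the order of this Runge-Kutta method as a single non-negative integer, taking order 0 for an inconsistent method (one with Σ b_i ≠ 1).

3

b = (29/60, -7/36, 32/45)
c = (0, 2, 5/4)
Ac = (0, 0, 15/64)
Σ b_i: 29/60·1 + (-7/36)·1 + 32/45·1 = 1 ✓
b·c: (-7/36)·2 + 32/45·5/4 = 1/2 ✓
b·c²: (-7/36)·4 + 32/45·25/16 = 1/3 ✓
b·Ac: 32/45·15/64 = 1/6 ✓; 3 stages ⇒ order 3.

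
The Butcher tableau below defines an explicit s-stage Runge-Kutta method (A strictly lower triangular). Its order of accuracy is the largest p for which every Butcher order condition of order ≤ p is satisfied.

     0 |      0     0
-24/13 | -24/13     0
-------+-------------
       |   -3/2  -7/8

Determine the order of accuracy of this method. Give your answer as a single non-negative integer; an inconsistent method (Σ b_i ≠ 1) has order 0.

b = (-3/2, -7/8)
c = (0, -24/13)
Σ b_i: (-3/2)·1 + (-7/8)·1 = -19/8 ≠ 1 ⇒ order 0.

0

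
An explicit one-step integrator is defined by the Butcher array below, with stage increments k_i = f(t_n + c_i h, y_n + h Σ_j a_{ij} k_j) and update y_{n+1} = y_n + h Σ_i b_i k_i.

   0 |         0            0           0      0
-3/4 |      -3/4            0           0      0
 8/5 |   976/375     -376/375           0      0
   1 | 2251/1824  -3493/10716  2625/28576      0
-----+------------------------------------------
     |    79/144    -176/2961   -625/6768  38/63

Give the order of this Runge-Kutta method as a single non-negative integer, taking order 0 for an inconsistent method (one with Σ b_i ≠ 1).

b = (79/144, -176/2961, -625/6768, 38/63)
c = (0, -3/4, 8/5, 1)
Ac = (0, 0, 94/125, 119/304)
Σ b_i: 79/144·1 + (-176/2961)·1 + (-625/6768)·1 + 38/63·1 = 1 ✓
b·c: (-176/2961)·(-3/4) + (-625/6768)·8/5 + 38/63·1 = 1/2 ✓
b·c²: (-176/2961)·9/16 + (-625/6768)·64/25 + 38/63·1 = 1/3 ✓
b·Ac: (-625/6768)·94/125 + 38/63·119/304 = 1/6 ✓
b·c³: (-176/2961)·(-27/64) + (-625/6768)·512/125 + 38/63·1 = 1/4 ✓
b·(c∘Ac): (-625/6768)·752/625 + 38/63·119/304 = 1/8 ✓
b·Ac²: (-625/6768)·(-141/250) + 38/63·63/1216 = 1/12 ✓
b·A²c: 38/63·21/304 = 1/24 ✓; 4 stages ⇒ order 4.

4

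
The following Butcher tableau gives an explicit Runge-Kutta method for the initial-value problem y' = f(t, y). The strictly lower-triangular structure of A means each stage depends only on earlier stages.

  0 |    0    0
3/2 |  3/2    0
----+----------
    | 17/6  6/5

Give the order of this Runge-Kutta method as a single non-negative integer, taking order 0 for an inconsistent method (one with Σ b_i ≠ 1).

b = (17/6, 6/5)
c = (0, 3/2)
Σ b_i: 17/6·1 + 6/5·1 = 121/30 ≠ 1 ⇒ order 0.

0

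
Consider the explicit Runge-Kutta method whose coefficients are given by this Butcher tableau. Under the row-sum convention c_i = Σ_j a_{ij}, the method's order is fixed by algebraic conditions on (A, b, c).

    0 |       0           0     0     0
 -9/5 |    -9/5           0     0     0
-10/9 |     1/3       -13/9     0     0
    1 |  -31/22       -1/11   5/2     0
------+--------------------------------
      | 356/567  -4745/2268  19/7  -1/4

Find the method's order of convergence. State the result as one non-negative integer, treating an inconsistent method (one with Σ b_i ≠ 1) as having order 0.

2

b = (356/567, -4745/2268, 19/7, -1/4)
c = (0, -9/5, -10/9, 1)
Ac = (0, 0, 13/5, -1294/495)
Σ b_i: 356/567·1 + (-4745/2268)·1 + 19/7·1 + (-1/4)·1 = 1 ✓
b·c: (-4745/2268)·(-9/5) + 19/7·(-10/9) + (-1/4)·1 = 1/2 ✓
b·c²: (-4745/2268)·81/25 + 19/7·100/81 + (-1/4)·1 = -10426/2835 ≠ 1/3 ⇒ order 2.
b·Ac: 19/7·13/5 + (-1/4)·(-1294/495) = 10687/1386 ≠ 1/6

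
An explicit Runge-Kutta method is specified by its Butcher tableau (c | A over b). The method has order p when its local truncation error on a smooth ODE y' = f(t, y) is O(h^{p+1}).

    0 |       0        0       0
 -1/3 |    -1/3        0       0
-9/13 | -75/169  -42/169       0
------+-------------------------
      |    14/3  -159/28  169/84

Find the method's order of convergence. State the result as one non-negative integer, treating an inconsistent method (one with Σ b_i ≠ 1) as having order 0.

3

b = (14/3, -159/28, 169/84)
c = (0, -1/3, -9/13)
Ac = (0, 0, 14/169)
Σ b_i: 14/3·1 + (-159/28)·1 + 169/84·1 = 1 ✓
b·c: (-159/28)·(-1/3) + 169/84·(-9/13) = 1/2 ✓
b·c²: (-159/28)·1/9 + 169/84·81/169 = 1/3 ✓
b·Ac: 169/84·14/169 = 1/6 ✓; 3 stages ⇒ order 3.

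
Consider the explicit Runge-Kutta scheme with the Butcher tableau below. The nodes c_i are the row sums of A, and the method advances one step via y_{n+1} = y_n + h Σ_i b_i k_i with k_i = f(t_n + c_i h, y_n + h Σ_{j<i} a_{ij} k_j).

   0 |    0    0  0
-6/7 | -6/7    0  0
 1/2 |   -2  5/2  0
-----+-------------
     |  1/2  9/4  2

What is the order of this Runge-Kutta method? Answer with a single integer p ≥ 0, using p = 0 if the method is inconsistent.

0

b = (1/2, 9/4, 2)
c = (0, -6/7, 1/2)
Ac = (0, 0, -15/7)
Σ b_i: 1/2·1 + 9/4·1 + 2·1 = 19/4 ≠ 1 ⇒ order 0.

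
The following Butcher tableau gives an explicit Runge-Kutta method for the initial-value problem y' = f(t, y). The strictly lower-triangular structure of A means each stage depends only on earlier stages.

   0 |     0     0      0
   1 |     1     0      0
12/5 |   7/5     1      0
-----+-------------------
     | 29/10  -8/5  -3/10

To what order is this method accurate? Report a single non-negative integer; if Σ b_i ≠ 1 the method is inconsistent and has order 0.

1

b = (29/10, -8/5, -3/10)
c = (0, 1, 12/5)
Ac = (0, 0, 1)
Σ b_i: 29/10·1 + (-8/5)·1 + (-3/10)·1 = 1 ✓
b·c: (-8/5)·1 + (-3/10)·12/5 = -58/25 ≠ 1/2 ⇒ order 1.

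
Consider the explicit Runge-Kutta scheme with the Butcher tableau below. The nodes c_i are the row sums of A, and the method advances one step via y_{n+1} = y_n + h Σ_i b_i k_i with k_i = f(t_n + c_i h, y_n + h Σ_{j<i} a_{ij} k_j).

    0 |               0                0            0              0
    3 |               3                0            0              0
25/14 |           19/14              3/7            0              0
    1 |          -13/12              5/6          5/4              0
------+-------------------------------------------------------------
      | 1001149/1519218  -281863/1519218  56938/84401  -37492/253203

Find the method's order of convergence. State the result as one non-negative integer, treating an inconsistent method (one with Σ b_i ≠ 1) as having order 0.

3

b = (1001149/1519218, -281863/1519218, 56938/84401, -37492/253203)
c = (0, 3, 25/14, 1)
Ac = (0, 0, 9/7, 265/56)
Σ b_i: 1001149/1519218·1 + (-281863/1519218)·1 + 56938/84401·1 + (-37492/253203)·1 = 1 ✓
b·c: (-281863/1519218)·3 + 56938/84401·25/14 + (-37492/253203)·1 = 1/2 ✓
b·c²: (-281863/1519218)·9 + 56938/84401·625/196 + (-37492/253203)·1 = 1/3 ✓
b·Ac: 56938/84401·9/7 + (-37492/253203)·265/56 = 1/6 ✓
b·c³: (-281863/1519218)·27 + 56938/84401·15625/2744 + (-37492/253203)·1 = -1332877/1012812 ≠ 1/4 ⇒ order 3.
b·(c∘Ac): 56938/84401·225/98 + (-37492/253203)·265/56 = 429515/506406 ≠ 1/8
b·Ac²: 56938/84401·27/7 + (-37492/253203)·9005/784 = 6390217/7089684 ≠ 1/12
b·A²c: (-37492/253203)·45/28 = -20085/84401 ≠ 1/24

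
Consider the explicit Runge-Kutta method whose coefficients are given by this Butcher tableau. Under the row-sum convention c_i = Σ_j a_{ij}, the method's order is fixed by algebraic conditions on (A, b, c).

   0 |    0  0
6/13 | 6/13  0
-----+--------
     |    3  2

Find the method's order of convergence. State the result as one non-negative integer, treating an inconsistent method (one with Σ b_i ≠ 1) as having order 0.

0

b = (3, 2)
c = (0, 6/13)
Σ b_i: 3·1 + 2·1 = 5 ≠ 1 ⇒ order 0.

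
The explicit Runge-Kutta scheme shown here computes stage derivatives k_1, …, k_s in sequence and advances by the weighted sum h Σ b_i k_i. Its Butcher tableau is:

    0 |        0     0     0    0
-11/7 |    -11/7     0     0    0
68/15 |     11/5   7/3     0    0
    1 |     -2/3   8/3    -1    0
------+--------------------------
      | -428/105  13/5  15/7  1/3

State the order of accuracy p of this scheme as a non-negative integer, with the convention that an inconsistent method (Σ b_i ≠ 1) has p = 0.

1

b = (-428/105, 13/5, 15/7, 1/3)
c = (0, -11/7, 68/15, 1)
Ac = (0, 0, -11/3, -916/105)
Σ b_i: (-428/105)·1 + 13/5·1 + 15/7·1 + 1/3·1 = 1 ✓
b·c: 13/5·(-11/7) + 15/7·68/15 + 1/3·1 = 626/105 ≠ 1/2 ⇒ order 1.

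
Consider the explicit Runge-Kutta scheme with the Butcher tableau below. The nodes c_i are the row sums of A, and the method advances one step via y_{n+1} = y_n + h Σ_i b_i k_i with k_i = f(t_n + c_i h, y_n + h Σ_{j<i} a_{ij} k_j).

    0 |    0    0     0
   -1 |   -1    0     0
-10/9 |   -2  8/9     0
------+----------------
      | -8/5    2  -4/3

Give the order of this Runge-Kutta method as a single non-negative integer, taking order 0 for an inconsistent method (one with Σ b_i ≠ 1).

b = (-8/5, 2, -4/3)
c = (0, -1, -10/9)
Ac = (0, 0, -8/9)
Σ b_i: (-8/5)·1 + 2·1 + (-4/3)·1 = -14/15 ≠ 1 ⇒ order 0.

0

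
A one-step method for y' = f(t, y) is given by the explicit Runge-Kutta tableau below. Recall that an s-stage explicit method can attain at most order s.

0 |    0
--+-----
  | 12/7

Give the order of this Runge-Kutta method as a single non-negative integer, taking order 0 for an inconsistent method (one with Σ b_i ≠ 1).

b = (12/7)
c = (0)
Σ b_i: 12/7·1 = 12/7 ≠ 1 ⇒ order 0.

0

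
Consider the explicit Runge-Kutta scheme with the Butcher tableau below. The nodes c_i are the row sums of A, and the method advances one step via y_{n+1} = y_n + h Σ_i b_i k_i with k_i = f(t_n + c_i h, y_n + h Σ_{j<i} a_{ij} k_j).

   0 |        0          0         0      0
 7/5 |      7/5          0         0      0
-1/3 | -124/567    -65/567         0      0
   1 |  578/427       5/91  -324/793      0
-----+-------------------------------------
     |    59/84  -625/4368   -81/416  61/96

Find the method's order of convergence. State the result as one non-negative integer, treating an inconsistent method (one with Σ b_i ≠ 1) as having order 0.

b = (59/84, -625/4368, -81/416, 61/96)
c = (0, 7/5, -1/3, 1)
Ac = (0, 0, -13/81, 13/61)
Σ b_i: 59/84·1 + (-625/4368)·1 + (-81/416)·1 + 61/96·1 = 1 ✓
b·c: (-625/4368)·7/5 + (-81/416)·(-1/3) + 61/96·1 = 1/2 ✓
b·c²: (-625/4368)·49/25 + (-81/416)·1/9 + 61/96·1 = 1/3 ✓
b·Ac: (-81/416)·(-13/81) + 61/96·13/61 = 1/6 ✓
b·c³: (-625/4368)·343/125 + (-81/416)·(-1/27) + 61/96·1 = 1/4 ✓
b·(c∘Ac): (-81/416)·13/243 + 61/96·13/61 = 1/8 ✓
b·Ac²: (-81/416)·(-91/405) + 61/96·19/305 = 1/12 ✓
b·A²c: 61/96·4/61 = 1/24 ✓; 4 stages ⇒ order 4.

4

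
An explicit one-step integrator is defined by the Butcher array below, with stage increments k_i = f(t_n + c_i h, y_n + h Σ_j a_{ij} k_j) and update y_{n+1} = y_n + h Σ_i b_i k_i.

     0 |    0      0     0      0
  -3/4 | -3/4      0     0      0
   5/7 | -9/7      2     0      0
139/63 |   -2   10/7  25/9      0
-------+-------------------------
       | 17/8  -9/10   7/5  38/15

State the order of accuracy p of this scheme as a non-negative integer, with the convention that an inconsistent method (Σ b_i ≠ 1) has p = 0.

b = (17/8, -9/10, 7/5, 38/15)
c = (0, -3/4, 5/7, 139/63)
Ac = (0, 0, -3/2, 115/126)
Σ b_i: 17/8·1 + (-9/10)·1 + 7/5·1 + 38/15·1 = 619/120 ≠ 1 ⇒ order 0.

0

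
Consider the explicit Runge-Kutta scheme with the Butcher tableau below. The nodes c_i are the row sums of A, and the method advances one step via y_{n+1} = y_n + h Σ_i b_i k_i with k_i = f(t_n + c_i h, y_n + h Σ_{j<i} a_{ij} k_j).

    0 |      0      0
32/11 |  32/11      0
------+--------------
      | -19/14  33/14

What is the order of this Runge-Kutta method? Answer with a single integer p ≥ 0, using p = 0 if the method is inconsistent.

1

b = (-19/14, 33/14)
c = (0, 32/11)
Σ b_i: (-19/14)·1 + 33/14·1 = 1 ✓
b·c: 33/14·32/11 = 48/7 ≠ 1/2 ⇒ order 1.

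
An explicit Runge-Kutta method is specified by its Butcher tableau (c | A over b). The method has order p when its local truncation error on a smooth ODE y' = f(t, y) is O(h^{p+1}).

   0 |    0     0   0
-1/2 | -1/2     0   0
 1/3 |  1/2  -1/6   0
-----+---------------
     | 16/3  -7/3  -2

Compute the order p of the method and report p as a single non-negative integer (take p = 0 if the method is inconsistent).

2

b = (16/3, -7/3, -2)
c = (0, -1/2, 1/3)
Ac = (0, 0, 1/12)
Σ b_i: 16/3·1 + (-7/3)·1 + (-2)·1 = 1 ✓
b·c: (-7/3)·(-1/2) + (-2)·1/3 = 1/2 ✓
b·c²: (-7/3)·1/4 + (-2)·1/9 = -29/36 ≠ 1/3 ⇒ order 2.
b·Ac: (-2)·1/12 = -1/6 ≠ 1/6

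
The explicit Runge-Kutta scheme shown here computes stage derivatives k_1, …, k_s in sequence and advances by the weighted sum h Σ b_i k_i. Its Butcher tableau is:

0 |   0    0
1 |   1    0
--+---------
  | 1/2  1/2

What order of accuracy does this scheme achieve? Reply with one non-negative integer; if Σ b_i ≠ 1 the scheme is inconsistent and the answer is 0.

b = (1/2, 1/2)
c = (0, 1)
Σ b_i: 1/2·1 + 1/2·1 = 1 ✓
b·c: 1/2·1 = 1/2 ✓; 2 stages ⇒ order 2.

2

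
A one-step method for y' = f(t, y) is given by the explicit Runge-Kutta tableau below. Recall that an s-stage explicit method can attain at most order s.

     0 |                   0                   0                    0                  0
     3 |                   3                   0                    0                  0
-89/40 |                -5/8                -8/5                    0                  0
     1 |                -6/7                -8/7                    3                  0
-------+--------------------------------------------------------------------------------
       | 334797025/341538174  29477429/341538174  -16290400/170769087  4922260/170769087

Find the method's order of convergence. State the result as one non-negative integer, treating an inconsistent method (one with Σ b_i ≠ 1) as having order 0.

b = (334797025/341538174, 29477429/341538174, -16290400/170769087, 4922260/170769087)
c = (0, 3, -89/40, 1)
Ac = (0, 0, -24/5, -2829/280)
Σ b_i: 334797025/341538174·1 + 29477429/341538174·1 + (-16290400/170769087)·1 + 4922260/170769087·1 = 1 ✓
b·c: 29477429/341538174·3 + (-16290400/170769087)·(-89/40) + 4922260/170769087·1 = 1/2 ✓
b·c²: 29477429/341538174·9 + (-16290400/170769087)·7921/1600 + 4922260/170769087·1 = 1/3 ✓
b·Ac: (-16290400/170769087)·(-24/5) + 4922260/170769087·(-2829/280) = 1/6 ✓
b·c³: 29477429/341538174·27 + (-16290400/170769087)·(-704969/64000) + 4922260/170769087·1 = 15528229289/4553842320 ≠ 1/4 ⇒ order 3.
b·(c∘Ac): (-16290400/170769087)·267/25 + 4922260/170769087·(-2829/280) = -49714195/37948686 ≠ 1/8
b·Ac²: (-16290400/170769087)·(-72/5) + 4922260/170769087·51141/11200 = 6854869073/4553842320 ≠ 1/12
b·A²c: 4922260/170769087·(-72/5) = -7875616/18974343 ≠ 1/24

3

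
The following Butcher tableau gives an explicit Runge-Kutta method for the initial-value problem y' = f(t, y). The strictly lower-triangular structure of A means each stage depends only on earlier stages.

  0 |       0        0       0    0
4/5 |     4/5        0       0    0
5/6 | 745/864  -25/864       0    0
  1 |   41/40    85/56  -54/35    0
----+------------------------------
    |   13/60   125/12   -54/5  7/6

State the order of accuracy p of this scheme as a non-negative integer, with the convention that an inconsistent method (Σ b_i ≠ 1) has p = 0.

4

b = (13/60, 125/12, -54/5, 7/6)
c = (0, 4/5, 5/6, 1)
Ac = (0, 0, -5/216, -1/14)
Σ b_i: 13/60·1 + 125/12·1 + (-54/5)·1 + 7/6·1 = 1 ✓
b·c: 125/12·4/5 + (-54/5)·5/6 + 7/6·1 = 1/2 ✓
b·c²: 125/12·16/25 + (-54/5)·25/36 + 7/6·1 = 1/3 ✓
b·Ac: (-54/5)·(-5/216) + 7/6·(-1/14) = 1/6 ✓
b·c³: 125/12·64/125 + (-54/5)·125/216 + 7/6·1 = 1/4 ✓
b·(c∘Ac): (-54/5)·(-25/1296) + 7/6·(-1/14) = 1/8 ✓
b·Ac²: (-54/5)·(-1/54) + 7/6·(-1/10) = 1/12 ✓
b·A²c: 7/6·1/28 = 1/24 ✓; 4 stages ⇒ order 4.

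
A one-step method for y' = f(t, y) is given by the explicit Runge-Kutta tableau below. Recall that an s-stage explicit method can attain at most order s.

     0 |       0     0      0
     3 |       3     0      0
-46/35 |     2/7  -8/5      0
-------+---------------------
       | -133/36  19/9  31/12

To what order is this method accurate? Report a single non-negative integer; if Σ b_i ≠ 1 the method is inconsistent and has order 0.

b = (-133/36, 19/9, 31/12)
c = (0, 3, -46/35)
Ac = (0, 0, -24/5)
Σ b_i: (-133/36)·1 + 19/9·1 + 31/12·1 = 1 ✓
b·c: 19/9·3 + 31/12·(-46/35) = 617/210 ≠ 1/2 ⇒ order 1.

1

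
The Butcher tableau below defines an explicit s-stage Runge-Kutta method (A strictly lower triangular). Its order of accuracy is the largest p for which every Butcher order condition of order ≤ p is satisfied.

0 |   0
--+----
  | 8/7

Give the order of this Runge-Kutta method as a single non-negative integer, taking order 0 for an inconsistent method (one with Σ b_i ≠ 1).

0

b = (8/7)
c = (0)
Σ b_i: 8/7·1 = 8/7 ≠ 1 ⇒ order 0.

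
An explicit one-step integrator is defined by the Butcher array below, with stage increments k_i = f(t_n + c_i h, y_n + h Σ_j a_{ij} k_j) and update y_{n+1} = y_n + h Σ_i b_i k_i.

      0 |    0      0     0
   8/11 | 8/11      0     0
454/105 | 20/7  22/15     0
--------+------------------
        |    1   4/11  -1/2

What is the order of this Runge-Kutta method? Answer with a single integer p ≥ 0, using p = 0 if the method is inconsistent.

0

b = (1, 4/11, -1/2)
c = (0, 8/11, 454/105)
Ac = (0, 0, 16/15)
Σ b_i: 1·1 + 4/11·1 + (-1/2)·1 = 19/22 ≠ 1 ⇒ order 0.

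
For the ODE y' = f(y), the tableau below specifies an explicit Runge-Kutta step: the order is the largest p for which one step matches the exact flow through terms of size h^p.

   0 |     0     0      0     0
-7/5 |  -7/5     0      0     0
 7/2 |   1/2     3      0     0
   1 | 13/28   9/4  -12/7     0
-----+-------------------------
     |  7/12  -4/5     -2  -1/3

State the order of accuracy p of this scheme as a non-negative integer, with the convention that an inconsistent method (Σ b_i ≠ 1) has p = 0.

0

b = (7/12, -4/5, -2, -1/3)
c = (0, -7/5, 7/2, 1)
Ac = (0, 0, -21/5, -183/20)
Σ b_i: 7/12·1 + (-4/5)·1 + (-2)·1 + (-1/3)·1 = -51/20 ≠ 1 ⇒ order 0.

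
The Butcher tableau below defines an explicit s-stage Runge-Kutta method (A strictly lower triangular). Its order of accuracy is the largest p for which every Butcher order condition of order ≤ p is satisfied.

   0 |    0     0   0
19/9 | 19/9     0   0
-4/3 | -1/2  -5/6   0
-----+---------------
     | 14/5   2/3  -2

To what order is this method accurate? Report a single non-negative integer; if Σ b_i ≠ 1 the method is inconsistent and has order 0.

0

b = (14/5, 2/3, -2)
c = (0, 19/9, -4/3)
Ac = (0, 0, -95/54)
Σ b_i: 14/5·1 + 2/3·1 + (-2)·1 = 22/15 ≠ 1 ⇒ order 0.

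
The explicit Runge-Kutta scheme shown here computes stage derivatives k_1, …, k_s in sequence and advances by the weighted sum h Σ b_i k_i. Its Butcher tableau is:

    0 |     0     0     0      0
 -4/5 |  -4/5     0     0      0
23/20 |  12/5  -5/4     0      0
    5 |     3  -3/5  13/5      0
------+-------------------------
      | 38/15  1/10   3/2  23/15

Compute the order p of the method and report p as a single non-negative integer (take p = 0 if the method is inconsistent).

b = (38/15, 1/10, 3/2, 23/15)
c = (0, -4/5, 23/20, 5)
Ac = (0, 0, 1, 347/100)
Σ b_i: 38/15·1 + 1/10·1 + 3/2·1 + 23/15·1 = 17/3 ≠ 1 ⇒ order 0.

0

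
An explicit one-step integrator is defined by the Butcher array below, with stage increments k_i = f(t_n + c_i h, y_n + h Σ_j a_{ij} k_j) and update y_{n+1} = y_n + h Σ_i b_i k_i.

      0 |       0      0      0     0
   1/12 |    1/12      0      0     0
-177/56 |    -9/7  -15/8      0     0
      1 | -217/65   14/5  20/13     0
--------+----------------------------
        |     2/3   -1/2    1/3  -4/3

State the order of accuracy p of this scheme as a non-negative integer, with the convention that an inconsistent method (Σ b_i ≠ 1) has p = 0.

b = (2/3, -1/2, 1/3, -4/3)
c = (0, 1/12, -177/56, 1)
Ac = (0, 0, -5/32, -6319/1365)
Σ b_i: 2/3·1 + (-1/2)·1 + 1/3·1 + (-4/3)·1 = -5/6 ≠ 1 ⇒ order 0.

0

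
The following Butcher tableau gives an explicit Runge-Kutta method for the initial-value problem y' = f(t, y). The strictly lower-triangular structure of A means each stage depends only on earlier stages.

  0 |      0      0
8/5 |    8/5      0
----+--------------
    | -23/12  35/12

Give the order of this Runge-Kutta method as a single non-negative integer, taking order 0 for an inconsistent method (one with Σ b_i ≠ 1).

b = (-23/12, 35/12)
c = (0, 8/5)
Σ b_i: (-23/12)·1 + 35/12·1 = 1 ✓
b·c: 35/12·8/5 = 14/3 ≠ 1/2 ⇒ order 1.

1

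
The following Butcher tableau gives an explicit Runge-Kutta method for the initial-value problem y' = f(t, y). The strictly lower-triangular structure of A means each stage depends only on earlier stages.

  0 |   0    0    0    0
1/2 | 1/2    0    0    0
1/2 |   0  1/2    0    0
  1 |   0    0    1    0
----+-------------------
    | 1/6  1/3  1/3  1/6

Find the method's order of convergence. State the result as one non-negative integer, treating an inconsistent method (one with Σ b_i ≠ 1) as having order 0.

4

b = (1/6, 1/3, 1/3, 1/6)
c = (0, 1/2, 1/2, 1)
Ac = (0, 0, 1/4, 1/2)
Σ b_i: 1/6·1 + 1/3·1 + 1/3·1 + 1/6·1 = 1 ✓
b·c: 1/3·1/2 + 1/3·1/2 + 1/6·1 = 1/2 ✓
b·c²: 1/3·1/4 + 1/3·1/4 + 1/6·1 = 1/3 ✓
b·Ac: 1/3·1/4 + 1/6·1/2 = 1/6 ✓
b·c³: 1/3·1/8 + 1/3·1/8 + 1/6·1 = 1/4 ✓
b·(c∘Ac): 1/3·1/8 + 1/6·1/2 = 1/8 ✓
b·Ac²: 1/3·1/8 + 1/6·1/4 = 1/12 ✓
b·A²c: 1/6·1/4 = 1/24 ✓; 4 stages ⇒ order 4.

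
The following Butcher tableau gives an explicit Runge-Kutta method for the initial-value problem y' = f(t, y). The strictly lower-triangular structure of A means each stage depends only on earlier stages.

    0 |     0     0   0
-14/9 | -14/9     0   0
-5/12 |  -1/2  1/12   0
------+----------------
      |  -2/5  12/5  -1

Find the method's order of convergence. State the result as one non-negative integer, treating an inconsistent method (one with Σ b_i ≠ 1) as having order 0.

1

b = (-2/5, 12/5, -1)
c = (0, -14/9, -5/12)
Ac = (0, 0, -7/54)
Σ b_i: (-2/5)·1 + 12/5·1 + (-1)·1 = 1 ✓
b·c: 12/5·(-14/9) + (-1)·(-5/12) = -199/60 ≠ 1/2 ⇒ order 1.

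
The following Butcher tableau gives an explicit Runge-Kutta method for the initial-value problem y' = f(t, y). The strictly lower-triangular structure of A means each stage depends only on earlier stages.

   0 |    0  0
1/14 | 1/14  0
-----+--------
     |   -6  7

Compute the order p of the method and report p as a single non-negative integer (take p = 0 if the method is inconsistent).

2

b = (-6, 7)
c = (0, 1/14)
Σ b_i: (-6)·1 + 7·1 = 1 ✓
b·c: 7·1/14 = 1/2 ✓; 2 stages ⇒ order 2.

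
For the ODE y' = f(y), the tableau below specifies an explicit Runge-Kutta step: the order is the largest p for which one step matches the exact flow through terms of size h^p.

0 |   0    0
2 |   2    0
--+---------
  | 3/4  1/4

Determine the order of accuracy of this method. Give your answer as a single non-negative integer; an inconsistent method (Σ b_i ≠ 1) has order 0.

2

b = (3/4, 1/4)
c = (0, 2)
Σ b_i: 3/4·1 + 1/4·1 = 1 ✓
b·c: 1/4·2 = 1/2 ✓; 2 stages ⇒ order 2.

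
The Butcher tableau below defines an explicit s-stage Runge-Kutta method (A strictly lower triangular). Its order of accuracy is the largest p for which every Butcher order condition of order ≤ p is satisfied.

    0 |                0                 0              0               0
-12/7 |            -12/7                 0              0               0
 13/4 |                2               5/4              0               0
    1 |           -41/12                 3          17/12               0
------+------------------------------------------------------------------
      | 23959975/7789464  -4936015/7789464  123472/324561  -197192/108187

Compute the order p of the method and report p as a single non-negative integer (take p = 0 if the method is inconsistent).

3

b = (23959975/7789464, -4936015/7789464, 123472/324561, -197192/108187)
c = (0, -12/7, 13/4, 1)
Ac = (0, 0, -15/7, -181/336)
Σ b_i: 23959975/7789464·1 + (-4936015/7789464)·1 + 123472/324561·1 + (-197192/108187)·1 = 1 ✓
b·c: (-4936015/7789464)·(-12/7) + 123472/324561·13/4 + (-197192/108187)·1 = 1/2 ✓
b·c²: (-4936015/7789464)·144/49 + 123472/324561·169/16 + (-197192/108187)·1 = 1/3 ✓
b·Ac: 123472/324561·(-15/7) + (-197192/108187)·(-181/336) = 1/6 ✓
b·c³: (-4936015/7789464)·(-1728/343) + 123472/324561·2197/64 + (-197192/108187)·1 = 131127295/9087708 ≠ 1/4 ⇒ order 3.
b·(c∘Ac): 123472/324561·(-195/28) + (-197192/108187)·(-181/336) = -7577051/4543854 ≠ 1/8
b·Ac²: 123472/324561·180/49 + (-197192/108187)·223721/9408 = -762385607/18175416 ≠ 1/12
b·A²c: (-197192/108187)·(-85/28) = 4190330/757309 ≠ 1/24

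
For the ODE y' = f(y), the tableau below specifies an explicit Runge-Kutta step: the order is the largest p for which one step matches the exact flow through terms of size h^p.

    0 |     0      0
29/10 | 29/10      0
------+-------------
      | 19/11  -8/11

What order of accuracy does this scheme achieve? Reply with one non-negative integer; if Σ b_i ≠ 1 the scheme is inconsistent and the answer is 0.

1

b = (19/11, -8/11)
c = (0, 29/10)
Σ b_i: 19/11·1 + (-8/11)·1 = 1 ✓
b·c: (-8/11)·29/10 = -116/55 ≠ 1/2 ⇒ order 1.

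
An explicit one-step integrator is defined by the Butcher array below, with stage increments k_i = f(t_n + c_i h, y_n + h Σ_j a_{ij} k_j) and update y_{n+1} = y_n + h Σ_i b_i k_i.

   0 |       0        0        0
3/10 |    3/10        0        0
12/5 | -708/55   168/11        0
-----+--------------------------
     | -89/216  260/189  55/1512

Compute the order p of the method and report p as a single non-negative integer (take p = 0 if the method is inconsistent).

b = (-89/216, 260/189, 55/1512)
c = (0, 3/10, 12/5)
Ac = (0, 0, 252/55)
Σ b_i: (-89/216)·1 + 260/189·1 + 55/1512·1 = 1 ✓
b·c: 260/189·3/10 + 55/1512·12/5 = 1/2 ✓
b·c²: 260/189·9/100 + 55/1512·144/25 = 1/3 ✓
b·Ac: 55/1512·252/55 = 1/6 ✓; 3 stages ⇒ order 3.

3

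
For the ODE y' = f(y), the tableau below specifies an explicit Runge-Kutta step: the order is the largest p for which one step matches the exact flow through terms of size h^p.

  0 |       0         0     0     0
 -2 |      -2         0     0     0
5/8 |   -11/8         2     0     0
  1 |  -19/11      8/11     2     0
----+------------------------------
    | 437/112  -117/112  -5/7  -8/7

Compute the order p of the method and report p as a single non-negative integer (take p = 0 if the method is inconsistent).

b = (437/112, -117/112, -5/7, -8/7)
c = (0, -2, 5/8, 1)
Ac = (0, 0, -4, -9/44)
Σ b_i: 437/112·1 + (-117/112)·1 + (-5/7)·1 + (-8/7)·1 = 1 ✓
b·c: (-117/112)·(-2) + (-5/7)·5/8 + (-8/7)·1 = 1/2 ✓
b·c²: (-117/112)·4 + (-5/7)·25/64 + (-8/7)·1 = -2509/448 ≠ 1/3 ⇒ order 2.
b·Ac: (-5/7)·(-4) + (-8/7)·(-9/44) = 34/11 ≠ 1/6

2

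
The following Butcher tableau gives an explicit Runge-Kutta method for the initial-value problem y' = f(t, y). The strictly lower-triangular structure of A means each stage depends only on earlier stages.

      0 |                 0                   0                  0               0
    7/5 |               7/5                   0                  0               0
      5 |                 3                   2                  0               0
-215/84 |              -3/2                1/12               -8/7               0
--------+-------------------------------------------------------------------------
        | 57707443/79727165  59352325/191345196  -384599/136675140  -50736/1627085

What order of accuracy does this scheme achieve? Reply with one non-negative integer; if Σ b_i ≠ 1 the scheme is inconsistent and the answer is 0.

b = (57707443/79727165, 59352325/191345196, -384599/136675140, -50736/1627085)
c = (0, 7/5, 5, -215/84)
Ac = (0, 0, 14/5, -2351/420)
Σ b_i: 57707443/79727165·1 + 59352325/191345196·1 + (-384599/136675140)·1 + (-50736/1627085)·1 = 1 ✓
b·c: 59352325/191345196·7/5 + (-384599/136675140)·5 + (-50736/1627085)·(-215/84) = 1/2 ✓
b·c²: 59352325/191345196·49/25 + (-384599/136675140)·25 + (-50736/1627085)·46225/7056 = 1/3 ✓
b·Ac: (-384599/136675140)·14/5 + (-50736/1627085)·(-2351/420) = 1/6 ✓
b·c³: 59352325/191345196·343/125 + (-384599/136675140)·125 + (-50736/1627085)·(-9938375/592704) = 2934063947/2870177940 ≠ 1/4 ⇒ order 3.
b·(c∘Ac): (-384599/136675140)·14 + (-50736/1627085)·101093/7056 = -11074093/22779190 ≠ 1/8
b·Ac²: (-384599/136675140)·98/25 + (-50736/1627085)·(-59657/2100) = 8540191/9762510 ≠ 1/12
b·A²c: (-50736/1627085)·(-16/5) = 811776/8135425 ≠ 1/24

3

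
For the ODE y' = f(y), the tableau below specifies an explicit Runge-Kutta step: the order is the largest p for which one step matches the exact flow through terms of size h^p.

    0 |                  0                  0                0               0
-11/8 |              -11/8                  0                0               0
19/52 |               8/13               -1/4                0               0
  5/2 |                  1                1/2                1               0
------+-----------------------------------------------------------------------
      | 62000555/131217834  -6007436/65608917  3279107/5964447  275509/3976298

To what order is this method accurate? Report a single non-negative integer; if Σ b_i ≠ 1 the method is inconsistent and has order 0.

b = (62000555/131217834, -6007436/65608917, 3279107/5964447, 275509/3976298)
c = (0, -11/8, 19/52, 5/2)
Ac = (0, 0, 11/32, -67/208)
Σ b_i: 62000555/131217834·1 + (-6007436/65608917)·1 + 3279107/5964447·1 + 275509/3976298·1 = 1 ✓
b·c: (-6007436/65608917)·(-11/8) + 3279107/5964447·19/52 + 275509/3976298·5/2 = 1/2 ✓
b·c²: (-6007436/65608917)·121/64 + 3279107/5964447·361/2704 + 275509/3976298·25/4 = 1/3 ✓
b·Ac: 3279107/5964447·11/32 + 275509/3976298·(-67/208) = 1/6 ✓
b·c³: (-6007436/65608917)·(-1331/512) + 3279107/5964447·6859/140608 + 275509/3976298·125/8 = 4457815187/3308279936 ≠ 1/4 ⇒ order 3.
b·(c∘Ac): 3279107/5964447·209/1664 + 275509/3976298·(-335/416) = 10120021/763449216 ≠ 1/8
b·Ac²: 3279107/5964447·(-121/256) + 275509/3976298·23337/21632 = -918573047/4962419904 ≠ 1/12
b·A²c: 275509/3976298·11/32 = 3030599/127241536 ≠ 1/24

3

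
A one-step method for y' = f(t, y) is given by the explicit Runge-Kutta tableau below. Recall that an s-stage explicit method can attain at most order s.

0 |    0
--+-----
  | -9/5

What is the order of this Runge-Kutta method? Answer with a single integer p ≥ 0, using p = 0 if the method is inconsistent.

b = (-9/5)
c = (0)
Σ b_i: (-9/5)·1 = -9/5 ≠ 1 ⇒ order 0.

0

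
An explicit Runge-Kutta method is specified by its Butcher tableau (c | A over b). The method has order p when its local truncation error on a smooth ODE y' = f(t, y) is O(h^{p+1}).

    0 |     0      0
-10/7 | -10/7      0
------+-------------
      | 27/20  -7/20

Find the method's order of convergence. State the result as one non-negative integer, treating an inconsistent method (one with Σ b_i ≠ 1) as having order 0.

b = (27/20, -7/20)
c = (0, -10/7)
Σ b_i: 27/20·1 + (-7/20)·1 = 1 ✓
b·c: (-7/20)·(-10/7) = 1/2 ✓; 2 stages ⇒ order 2.

2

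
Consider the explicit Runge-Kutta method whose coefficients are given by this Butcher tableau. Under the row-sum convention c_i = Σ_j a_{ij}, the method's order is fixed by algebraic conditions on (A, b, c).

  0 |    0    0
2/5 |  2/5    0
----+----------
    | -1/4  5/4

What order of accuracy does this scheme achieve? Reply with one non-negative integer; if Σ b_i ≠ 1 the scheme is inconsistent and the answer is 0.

2

b = (-1/4, 5/4)
c = (0, 2/5)
Σ b_i: (-1/4)·1 + 5/4·1 = 1 ✓
b·c: 5/4·2/5 = 1/2 ✓; 2 stages ⇒ order 2.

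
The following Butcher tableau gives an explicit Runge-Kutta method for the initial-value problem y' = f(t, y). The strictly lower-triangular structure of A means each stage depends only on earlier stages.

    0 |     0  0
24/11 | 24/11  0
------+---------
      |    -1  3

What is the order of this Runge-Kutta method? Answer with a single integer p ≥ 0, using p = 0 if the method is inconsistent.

0

b = (-1, 3)
c = (0, 24/11)
Σ b_i: (-1)·1 + 3·1 = 2 ≠ 1 ⇒ order 0.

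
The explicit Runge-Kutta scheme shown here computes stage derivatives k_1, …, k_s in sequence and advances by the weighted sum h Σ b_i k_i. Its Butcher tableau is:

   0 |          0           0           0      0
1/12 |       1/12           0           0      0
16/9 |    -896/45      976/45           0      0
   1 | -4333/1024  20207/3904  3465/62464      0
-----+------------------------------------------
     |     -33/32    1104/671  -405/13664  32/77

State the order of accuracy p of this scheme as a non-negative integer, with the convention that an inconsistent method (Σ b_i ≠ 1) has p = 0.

b = (-33/32, 1104/671, -405/13664, 32/77)
c = (0, 1/12, 16/9, 1)
Ac = (0, 0, 244/135, 407/768)
Σ b_i: (-33/32)·1 + 1104/671·1 + (-405/13664)·1 + 32/77·1 = 1 ✓
b·c: 1104/671·1/12 + (-405/13664)·16/9 + 32/77·1 = 1/2 ✓
b·c²: 1104/671·1/144 + (-405/13664)·256/81 + 32/77·1 = 1/3 ✓
b·Ac: (-405/13664)·244/135 + 32/77·407/768 = 1/6 ✓
b·c³: 1104/671·1/1728 + (-405/13664)·4096/729 + 32/77·1 = 1/4 ✓
b·(c∘Ac): (-405/13664)·3904/1215 + 32/77·407/768 = 1/8 ✓
b·Ac²: (-405/13664)·61/405 + 32/77·649/3072 = 1/12 ✓
b·A²c: 32/77·77/768 = 1/24 ✓; 4 stages ⇒ order 4.

4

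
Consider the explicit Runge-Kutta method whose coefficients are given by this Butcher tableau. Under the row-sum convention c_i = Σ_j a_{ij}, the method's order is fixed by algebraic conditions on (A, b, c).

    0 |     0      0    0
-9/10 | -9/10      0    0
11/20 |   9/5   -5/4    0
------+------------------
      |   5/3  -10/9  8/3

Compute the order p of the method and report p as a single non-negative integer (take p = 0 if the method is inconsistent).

0

b = (5/3, -10/9, 8/3)
c = (0, -9/10, 11/20)
Ac = (0, 0, 9/8)
Σ b_i: 5/3·1 + (-10/9)·1 + 8/3·1 = 29/9 ≠ 1 ⇒ order 0.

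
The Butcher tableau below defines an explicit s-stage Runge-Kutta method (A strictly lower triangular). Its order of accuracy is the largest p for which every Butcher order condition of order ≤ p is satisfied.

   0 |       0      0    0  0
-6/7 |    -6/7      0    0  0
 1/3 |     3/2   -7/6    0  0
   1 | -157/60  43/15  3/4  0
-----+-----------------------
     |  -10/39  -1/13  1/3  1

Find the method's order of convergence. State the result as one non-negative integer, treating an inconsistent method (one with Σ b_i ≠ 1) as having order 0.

1

b = (-10/39, -1/13, 1/3, 1)
c = (0, -6/7, 1/3, 1)
Ac = (0, 0, 1, -309/140)
Σ b_i: (-10/39)·1 + (-1/13)·1 + 1/3·1 + 1·1 = 1 ✓
b·c: (-1/13)·(-6/7) + 1/3·1/3 + 1·1 = 964/819 ≠ 1/2 ⇒ order 1.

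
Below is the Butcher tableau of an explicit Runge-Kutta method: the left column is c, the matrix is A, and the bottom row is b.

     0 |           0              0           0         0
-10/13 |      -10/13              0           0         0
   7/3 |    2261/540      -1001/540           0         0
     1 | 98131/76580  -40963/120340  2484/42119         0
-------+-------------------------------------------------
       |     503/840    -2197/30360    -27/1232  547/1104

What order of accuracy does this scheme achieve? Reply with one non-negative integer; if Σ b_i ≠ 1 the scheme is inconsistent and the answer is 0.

4

b = (503/840, -2197/30360, -27/1232, 547/1104)
c = (0, -10/13, 7/3, 1)
Ac = (0, 0, 77/54, 437/1094)
Σ b_i: 503/840·1 + (-2197/30360)·1 + (-27/1232)·1 + 547/1104·1 = 1 ✓
b·c: (-2197/30360)·(-10/13) + (-27/1232)·7/3 + 547/1104·1 = 1/2 ✓
b·c²: (-2197/30360)·100/169 + (-27/1232)·49/9 + 547/1104·1 = 1/3 ✓
b·Ac: (-27/1232)·77/54 + 547/1104·437/1094 = 1/6 ✓
b·c³: (-2197/30360)·(-1000/2197) + (-27/1232)·343/27 + 547/1104·1 = 1/4 ✓
b·(c∘Ac): (-27/1232)·539/162 + 547/1104·437/1094 = 1/8 ✓
b·Ac²: (-27/1232)·(-385/351) + 547/1104·851/7111 = 1/12 ✓
b·A²c: 547/1104·46/547 = 1/24 ✓; 4 stages ⇒ order 4.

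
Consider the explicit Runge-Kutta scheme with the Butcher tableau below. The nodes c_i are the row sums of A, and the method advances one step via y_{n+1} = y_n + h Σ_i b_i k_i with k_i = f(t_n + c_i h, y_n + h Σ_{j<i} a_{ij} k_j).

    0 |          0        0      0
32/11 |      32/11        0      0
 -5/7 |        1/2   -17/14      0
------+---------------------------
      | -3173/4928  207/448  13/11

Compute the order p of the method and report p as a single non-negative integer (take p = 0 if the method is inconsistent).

b = (-3173/4928, 207/448, 13/11)
c = (0, 32/11, -5/7)
Ac = (0, 0, -272/77)
Σ b_i: (-3173/4928)·1 + 207/448·1 + 13/11·1 = 1 ✓
b·c: 207/448·32/11 + 13/11·(-5/7) = 1/2 ✓
b·c²: 207/448·1024/121 + 13/11·25/49 = 26759/5929 ≠ 1/3 ⇒ order 2.
b·Ac: 13/11·(-272/77) = -3536/847 ≠ 1/6

2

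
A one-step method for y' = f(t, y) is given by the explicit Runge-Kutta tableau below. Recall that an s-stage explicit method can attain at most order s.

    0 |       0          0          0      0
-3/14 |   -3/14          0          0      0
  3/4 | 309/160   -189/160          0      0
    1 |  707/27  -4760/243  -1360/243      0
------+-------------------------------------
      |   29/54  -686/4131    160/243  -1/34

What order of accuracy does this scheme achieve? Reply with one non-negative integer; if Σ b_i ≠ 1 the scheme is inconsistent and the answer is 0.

b = (29/54, -686/4131, 160/243, -1/34)
c = (0, -3/14, 3/4, 1)
Ac = (0, 0, 81/320, 0)
Σ b_i: 29/54·1 + (-686/4131)·1 + 160/243·1 + (-1/34)·1 = 1 ✓
b·c: (-686/4131)·(-3/14) + 160/243·3/4 + (-1/34)·1 = 1/2 ✓
b·c²: (-686/4131)·9/196 + 160/243·9/16 + (-1/34)·1 = 1/3 ✓
b·Ac: 160/243·81/320 = 1/6 ✓
b·c³: (-686/4131)·(-27/2744) + 160/243·27/64 + (-1/34)·1 = 1/4 ✓
b·(c∘Ac): 160/243·243/1280 = 1/8 ✓
b·Ac²: 160/243·(-243/4480) + (-1/34)·(-85/21) = 1/12 ✓
b·A²c: (-1/34)·(-17/12) = 1/24 ✓; 4 stages ⇒ order 4.

4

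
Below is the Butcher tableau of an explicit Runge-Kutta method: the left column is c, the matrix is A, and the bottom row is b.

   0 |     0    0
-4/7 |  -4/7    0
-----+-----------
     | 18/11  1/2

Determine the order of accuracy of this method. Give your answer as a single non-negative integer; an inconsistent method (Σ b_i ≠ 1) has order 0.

b = (18/11, 1/2)
c = (0, -4/7)
Σ b_i: 18/11·1 + 1/2·1 = 47/22 ≠ 1 ⇒ order 0.

0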